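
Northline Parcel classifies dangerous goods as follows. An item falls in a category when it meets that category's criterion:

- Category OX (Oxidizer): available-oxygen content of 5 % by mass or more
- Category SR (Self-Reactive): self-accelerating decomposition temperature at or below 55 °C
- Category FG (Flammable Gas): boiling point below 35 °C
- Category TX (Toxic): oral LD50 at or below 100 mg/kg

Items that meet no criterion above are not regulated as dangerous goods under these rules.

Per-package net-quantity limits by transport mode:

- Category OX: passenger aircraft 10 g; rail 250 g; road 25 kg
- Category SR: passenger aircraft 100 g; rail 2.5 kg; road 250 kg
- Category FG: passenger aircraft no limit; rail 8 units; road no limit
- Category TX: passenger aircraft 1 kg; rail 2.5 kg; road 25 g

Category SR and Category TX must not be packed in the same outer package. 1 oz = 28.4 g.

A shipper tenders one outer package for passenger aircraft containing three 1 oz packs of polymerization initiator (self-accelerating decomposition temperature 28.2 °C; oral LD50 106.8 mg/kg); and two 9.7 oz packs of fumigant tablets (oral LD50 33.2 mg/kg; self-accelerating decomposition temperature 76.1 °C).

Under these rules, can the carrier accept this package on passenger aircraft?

Polymerization initiator: self-accelerating decomposition temperature 28.2 °C ≤ 55 °C → Category SR (Self-Reactive).
Oral LD50 33.2 mg/kg meets the Category TX criterion (Toxic), so the fumigant tablets are Category TX.
Category SR quantity: three 1 oz packs = 85.2 g.
85.2 g is within the passenger aircraft limit of 100 g for Category SR.
Category TX quantity: two 9.7 oz packs = 550.96 g.
That is within the Category TX passenger aircraft limit of 1 kg.
Category SR and Category TX may not share an outer package.

No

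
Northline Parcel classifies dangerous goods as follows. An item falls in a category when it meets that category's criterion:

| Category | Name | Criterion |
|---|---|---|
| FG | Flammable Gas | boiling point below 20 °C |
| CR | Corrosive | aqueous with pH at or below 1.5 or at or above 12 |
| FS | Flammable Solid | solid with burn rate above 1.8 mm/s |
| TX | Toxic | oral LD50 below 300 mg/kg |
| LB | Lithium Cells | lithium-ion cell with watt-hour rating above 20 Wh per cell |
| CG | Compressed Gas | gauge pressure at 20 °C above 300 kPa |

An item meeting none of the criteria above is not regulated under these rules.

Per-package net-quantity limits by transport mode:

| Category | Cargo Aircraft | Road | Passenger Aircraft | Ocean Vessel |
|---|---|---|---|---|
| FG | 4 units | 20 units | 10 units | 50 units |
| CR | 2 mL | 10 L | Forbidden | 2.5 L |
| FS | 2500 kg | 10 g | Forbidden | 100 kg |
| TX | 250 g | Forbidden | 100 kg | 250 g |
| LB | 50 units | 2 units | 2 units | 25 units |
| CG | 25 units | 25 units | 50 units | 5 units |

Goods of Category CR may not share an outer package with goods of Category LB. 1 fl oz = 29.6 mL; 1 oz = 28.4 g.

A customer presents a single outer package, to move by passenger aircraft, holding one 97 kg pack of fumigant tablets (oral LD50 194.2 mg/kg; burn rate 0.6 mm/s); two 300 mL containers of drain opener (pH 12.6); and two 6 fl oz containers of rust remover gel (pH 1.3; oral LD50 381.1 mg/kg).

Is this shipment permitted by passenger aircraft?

No

Oral LD50 194.2 mg/kg meets the Category TX criterion (Toxic), so the fumigant tablets are Category TX.
With pH 12.6 (≥ 12), the drain opener falls in Category CR.
With pH 1.3 (≤ 1.5), the rust remover gel falls in Category CR.
Category CR net quantity: (two 300 mL containers = 600 mL) + (two 6 fl oz containers = 355.2 mL) = 955.2 mL.
By passenger aircraft, Category CR is Forbidden regardless of quantity.
Category TX quantity: 97 kg.
97 kg is within the passenger aircraft limit of 100 kg for Category TX.
The segregation rule (Category CR with Category LB) does not apply to Category CR with Category TX.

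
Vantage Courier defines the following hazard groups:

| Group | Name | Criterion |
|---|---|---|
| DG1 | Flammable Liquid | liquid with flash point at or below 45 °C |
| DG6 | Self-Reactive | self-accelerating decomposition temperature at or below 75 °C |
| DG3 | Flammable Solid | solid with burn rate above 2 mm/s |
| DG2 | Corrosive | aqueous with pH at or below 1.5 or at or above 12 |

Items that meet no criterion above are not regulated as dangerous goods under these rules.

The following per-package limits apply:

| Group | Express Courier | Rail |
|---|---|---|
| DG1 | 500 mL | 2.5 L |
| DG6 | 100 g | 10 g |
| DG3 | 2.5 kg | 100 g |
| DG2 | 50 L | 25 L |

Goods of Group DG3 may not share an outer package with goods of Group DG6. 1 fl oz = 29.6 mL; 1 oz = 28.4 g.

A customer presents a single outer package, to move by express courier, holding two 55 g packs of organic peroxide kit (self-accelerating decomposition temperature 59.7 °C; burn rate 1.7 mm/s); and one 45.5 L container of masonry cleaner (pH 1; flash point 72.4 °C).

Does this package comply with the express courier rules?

With self-accelerating decomposition temperature 59.7 °C (≤ 75 °C), the organic peroxide kit falls in Group DG6.
Masonry cleaner: pH 1 ≤ 1.5 → Group DG2 (Corrosive).
Group DG6 quantity: two 55 g packs = 110 g.
110 g exceeds the express courier limit of 100 g for Group DG6.
Group DG2 quantity: 45.5 L.
That is within the Group DG2 express courier limit of 50 L.
The segregation rule (Group DG3 with Group DG6) does not apply to Group DG6 with Group DG2.

No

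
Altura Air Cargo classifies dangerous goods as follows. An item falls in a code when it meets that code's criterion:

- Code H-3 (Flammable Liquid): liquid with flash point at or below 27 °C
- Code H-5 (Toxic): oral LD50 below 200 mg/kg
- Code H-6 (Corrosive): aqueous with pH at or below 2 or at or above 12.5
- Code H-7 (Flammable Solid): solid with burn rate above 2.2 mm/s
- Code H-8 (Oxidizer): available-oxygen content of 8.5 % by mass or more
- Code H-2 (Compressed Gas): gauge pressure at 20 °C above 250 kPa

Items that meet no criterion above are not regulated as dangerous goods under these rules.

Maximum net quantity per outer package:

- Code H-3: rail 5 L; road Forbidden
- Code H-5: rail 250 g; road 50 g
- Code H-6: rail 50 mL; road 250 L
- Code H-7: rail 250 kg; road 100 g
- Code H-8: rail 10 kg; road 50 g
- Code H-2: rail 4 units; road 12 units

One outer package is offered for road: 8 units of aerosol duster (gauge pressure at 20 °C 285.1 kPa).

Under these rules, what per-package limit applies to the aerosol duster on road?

12 units

Gauge pressure at 20 °C 285.1 kPa meets the Code H-2 criterion (Compressed Gas), so the aerosol duster is Code H-2.
The road limit for Code H-2 is 12 units.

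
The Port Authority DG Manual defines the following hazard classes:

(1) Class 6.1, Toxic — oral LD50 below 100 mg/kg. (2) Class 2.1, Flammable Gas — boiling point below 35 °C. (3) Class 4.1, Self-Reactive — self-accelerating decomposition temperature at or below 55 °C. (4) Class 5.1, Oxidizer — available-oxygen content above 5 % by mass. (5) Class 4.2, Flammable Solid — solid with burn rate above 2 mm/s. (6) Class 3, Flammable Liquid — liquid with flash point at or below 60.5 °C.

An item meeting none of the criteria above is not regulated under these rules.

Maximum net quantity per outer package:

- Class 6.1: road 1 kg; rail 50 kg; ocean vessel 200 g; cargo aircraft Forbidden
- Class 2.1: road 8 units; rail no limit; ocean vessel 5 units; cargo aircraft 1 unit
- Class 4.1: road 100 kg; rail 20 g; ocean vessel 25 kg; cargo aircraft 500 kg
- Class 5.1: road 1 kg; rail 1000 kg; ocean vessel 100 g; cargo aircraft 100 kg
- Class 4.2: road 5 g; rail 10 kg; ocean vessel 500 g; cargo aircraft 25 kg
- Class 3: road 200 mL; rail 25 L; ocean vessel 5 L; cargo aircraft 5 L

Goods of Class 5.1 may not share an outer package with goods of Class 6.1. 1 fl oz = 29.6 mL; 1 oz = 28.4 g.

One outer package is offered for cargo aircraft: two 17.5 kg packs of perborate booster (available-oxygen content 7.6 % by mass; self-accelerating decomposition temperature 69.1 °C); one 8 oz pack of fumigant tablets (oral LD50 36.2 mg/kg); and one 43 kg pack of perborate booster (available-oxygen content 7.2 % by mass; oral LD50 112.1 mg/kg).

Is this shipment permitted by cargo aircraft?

With available-oxygen content 7.6 % by mass (> 5 % by mass), the perborate booster falls in Class 5.1.
With oral LD50 36.2 mg/kg (< 100 mg/kg), the fumigant tablets fall in Class 6.1.
Perborate booster: available-oxygen content 7.2 % by mass > 5 % by mass → Class 5.1 (Oxidizer).
Total Class 5.1: (two 17.5 kg packs = 35 kg) + 43 kg = 78 kg.
That is within the Class 5.1 cargo aircraft limit of 100 kg.
Class 6.1 quantity: one 8 oz pack = 227.2 g.
Class 6.1 is Forbidden by cargo aircraft.
Class 5.1 and Class 6.1 may not share an outer package.

No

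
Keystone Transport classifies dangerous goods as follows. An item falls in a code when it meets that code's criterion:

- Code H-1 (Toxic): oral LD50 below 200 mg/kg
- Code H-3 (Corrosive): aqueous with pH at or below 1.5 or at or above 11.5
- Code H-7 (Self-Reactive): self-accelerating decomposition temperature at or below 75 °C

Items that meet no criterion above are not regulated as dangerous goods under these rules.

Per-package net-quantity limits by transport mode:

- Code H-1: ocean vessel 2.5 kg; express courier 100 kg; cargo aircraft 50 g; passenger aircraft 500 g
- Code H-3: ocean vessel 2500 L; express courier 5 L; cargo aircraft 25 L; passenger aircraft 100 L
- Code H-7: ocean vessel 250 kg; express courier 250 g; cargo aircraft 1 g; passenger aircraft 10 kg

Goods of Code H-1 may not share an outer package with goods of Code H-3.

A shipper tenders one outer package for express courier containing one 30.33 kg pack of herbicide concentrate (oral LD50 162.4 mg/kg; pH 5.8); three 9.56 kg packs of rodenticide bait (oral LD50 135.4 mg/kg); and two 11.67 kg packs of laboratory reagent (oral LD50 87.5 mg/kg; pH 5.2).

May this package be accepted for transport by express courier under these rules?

Yes

The herbicide concentrate has oral LD50 162.4 mg/kg, which is < 200 mg/kg, so it is Code H-1 (Toxic).
With oral LD50 135.4 mg/kg (< 200 mg/kg), the rodenticide bait falls in Code H-1.
Oral LD50 87.5 mg/kg meets the Code H-1 criterion (Toxic), so the laboratory reagent is Code H-1.
Code H-1 net quantity: 30.33 kg + (three 9.56 kg packs = 28.68 kg) + (two 11.67 kg packs = 23.34 kg) = 82.35 kg.
That is within the Code H-1 express courier limit of 100 kg.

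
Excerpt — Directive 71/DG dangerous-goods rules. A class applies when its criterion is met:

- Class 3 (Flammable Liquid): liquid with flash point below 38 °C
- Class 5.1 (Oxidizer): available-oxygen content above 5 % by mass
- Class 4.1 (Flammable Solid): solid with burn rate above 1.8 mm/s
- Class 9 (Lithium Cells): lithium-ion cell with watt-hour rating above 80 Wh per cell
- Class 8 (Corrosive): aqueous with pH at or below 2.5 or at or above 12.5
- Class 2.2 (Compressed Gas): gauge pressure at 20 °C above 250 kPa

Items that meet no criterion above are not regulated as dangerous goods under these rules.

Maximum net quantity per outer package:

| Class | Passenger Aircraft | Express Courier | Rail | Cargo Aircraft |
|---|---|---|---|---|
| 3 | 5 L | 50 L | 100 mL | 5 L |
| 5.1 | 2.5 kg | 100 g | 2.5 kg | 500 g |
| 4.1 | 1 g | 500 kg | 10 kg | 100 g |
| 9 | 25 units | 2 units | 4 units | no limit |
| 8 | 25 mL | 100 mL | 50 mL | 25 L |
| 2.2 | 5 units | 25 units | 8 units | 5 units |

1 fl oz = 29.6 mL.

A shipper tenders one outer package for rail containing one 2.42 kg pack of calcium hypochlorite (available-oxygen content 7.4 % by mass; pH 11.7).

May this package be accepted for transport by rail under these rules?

Yes

Available-oxygen content 7.4 % by mass meets the Class 5.1 criterion (Oxidizer), so the calcium hypochlorite is Class 5.1.
Class 5.1 quantity: 2.42 kg.
2.42 kg is within the rail limit of 2.5 kg for Class 5.1.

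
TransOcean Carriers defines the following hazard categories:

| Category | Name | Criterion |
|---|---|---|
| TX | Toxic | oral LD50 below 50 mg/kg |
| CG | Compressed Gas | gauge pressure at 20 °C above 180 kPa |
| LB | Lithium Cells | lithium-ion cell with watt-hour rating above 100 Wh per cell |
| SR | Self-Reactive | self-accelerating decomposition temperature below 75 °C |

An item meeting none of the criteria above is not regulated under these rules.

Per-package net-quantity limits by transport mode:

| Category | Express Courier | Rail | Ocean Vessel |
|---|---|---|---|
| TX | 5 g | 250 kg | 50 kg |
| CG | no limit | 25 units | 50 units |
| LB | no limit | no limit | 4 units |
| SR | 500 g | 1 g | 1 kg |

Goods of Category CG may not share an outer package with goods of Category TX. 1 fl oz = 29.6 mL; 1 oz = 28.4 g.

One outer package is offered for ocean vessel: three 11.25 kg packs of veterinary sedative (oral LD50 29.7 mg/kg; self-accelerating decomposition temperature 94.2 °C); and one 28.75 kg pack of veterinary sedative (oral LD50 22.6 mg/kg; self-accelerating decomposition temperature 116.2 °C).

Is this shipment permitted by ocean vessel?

The veterinary sedative has oral LD50 29.7 mg/kg, which is < 50 mg/kg, so it is Category TX (Toxic).
The veterinary sedative has oral LD50 22.6 mg/kg, which is < 50 mg/kg, so it is Category TX (Toxic).
Category TX net quantity: (three 11.25 kg packs = 33.75 kg) + 28.75 kg = 62.5 kg.
That exceeds the Category TX ocean vessel limit of 50 kg.

No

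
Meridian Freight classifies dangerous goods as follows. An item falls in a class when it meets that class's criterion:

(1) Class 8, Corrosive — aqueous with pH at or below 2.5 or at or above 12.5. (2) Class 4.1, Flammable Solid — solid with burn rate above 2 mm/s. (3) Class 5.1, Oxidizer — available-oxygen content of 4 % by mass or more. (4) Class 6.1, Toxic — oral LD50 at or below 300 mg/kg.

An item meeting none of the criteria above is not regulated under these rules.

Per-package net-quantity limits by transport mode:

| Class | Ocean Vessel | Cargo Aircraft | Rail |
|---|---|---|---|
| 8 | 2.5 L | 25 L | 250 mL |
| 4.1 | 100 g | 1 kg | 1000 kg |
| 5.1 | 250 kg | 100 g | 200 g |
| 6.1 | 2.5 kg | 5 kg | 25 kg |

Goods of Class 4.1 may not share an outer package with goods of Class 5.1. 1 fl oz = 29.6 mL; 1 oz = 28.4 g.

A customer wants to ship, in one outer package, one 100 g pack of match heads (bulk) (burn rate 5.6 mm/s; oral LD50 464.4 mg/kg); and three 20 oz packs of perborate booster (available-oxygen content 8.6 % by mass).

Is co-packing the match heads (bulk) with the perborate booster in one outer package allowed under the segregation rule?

No

With burn rate 5.6 mm/s (> 2 mm/s), the match heads (bulk) fall in Class 4.1.
Perborate booster: available-oxygen content 8.6 % by mass ≥ 4 % by mass → Class 5.1 (Oxidizer).
Class 4.1 and Class 5.1 may not share an outer package.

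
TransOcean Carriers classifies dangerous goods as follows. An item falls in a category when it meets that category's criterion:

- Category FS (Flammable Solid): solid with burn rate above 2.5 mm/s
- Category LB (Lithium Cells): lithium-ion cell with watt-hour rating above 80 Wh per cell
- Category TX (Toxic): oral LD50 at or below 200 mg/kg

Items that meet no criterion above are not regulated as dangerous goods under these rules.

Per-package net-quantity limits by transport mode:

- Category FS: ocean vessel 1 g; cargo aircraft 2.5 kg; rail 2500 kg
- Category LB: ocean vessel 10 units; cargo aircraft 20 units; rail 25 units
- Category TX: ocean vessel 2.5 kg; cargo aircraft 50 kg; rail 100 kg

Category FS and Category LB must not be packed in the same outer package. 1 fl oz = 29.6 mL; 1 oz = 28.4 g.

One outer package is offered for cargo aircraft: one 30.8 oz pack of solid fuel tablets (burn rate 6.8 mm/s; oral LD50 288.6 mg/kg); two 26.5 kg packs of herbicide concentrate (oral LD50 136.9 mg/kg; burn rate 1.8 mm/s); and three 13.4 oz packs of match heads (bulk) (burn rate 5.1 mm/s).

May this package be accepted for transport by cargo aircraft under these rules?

No

With burn rate 6.8 mm/s (> 2.5 mm/s), the solid fuel tablets fall in Category FS.
The herbicide concentrate has oral LD50 136.9 mg/kg, which is ≤ 200 mg/kg, so it is Category TX (Toxic).
With burn rate 5.1 mm/s (> 2.5 mm/s), the match heads (bulk) fall in Category FS.
Category TX quantity: two 26.5 kg packs = 53 kg.
53 kg exceeds the cargo aircraft limit of 50 kg for Category TX.
Category FS net quantity: (one 30.8 oz pack = 874.72 g) + (three 13.4 oz packs = 1141.68 g) = 2016.4 g.
2016.4 g ≤ 2.5 kg (cargo aircraft limit, Category FS) — within limit.
The segregation rule (Category FS with Category LB) does not apply to Category TX with Category FS.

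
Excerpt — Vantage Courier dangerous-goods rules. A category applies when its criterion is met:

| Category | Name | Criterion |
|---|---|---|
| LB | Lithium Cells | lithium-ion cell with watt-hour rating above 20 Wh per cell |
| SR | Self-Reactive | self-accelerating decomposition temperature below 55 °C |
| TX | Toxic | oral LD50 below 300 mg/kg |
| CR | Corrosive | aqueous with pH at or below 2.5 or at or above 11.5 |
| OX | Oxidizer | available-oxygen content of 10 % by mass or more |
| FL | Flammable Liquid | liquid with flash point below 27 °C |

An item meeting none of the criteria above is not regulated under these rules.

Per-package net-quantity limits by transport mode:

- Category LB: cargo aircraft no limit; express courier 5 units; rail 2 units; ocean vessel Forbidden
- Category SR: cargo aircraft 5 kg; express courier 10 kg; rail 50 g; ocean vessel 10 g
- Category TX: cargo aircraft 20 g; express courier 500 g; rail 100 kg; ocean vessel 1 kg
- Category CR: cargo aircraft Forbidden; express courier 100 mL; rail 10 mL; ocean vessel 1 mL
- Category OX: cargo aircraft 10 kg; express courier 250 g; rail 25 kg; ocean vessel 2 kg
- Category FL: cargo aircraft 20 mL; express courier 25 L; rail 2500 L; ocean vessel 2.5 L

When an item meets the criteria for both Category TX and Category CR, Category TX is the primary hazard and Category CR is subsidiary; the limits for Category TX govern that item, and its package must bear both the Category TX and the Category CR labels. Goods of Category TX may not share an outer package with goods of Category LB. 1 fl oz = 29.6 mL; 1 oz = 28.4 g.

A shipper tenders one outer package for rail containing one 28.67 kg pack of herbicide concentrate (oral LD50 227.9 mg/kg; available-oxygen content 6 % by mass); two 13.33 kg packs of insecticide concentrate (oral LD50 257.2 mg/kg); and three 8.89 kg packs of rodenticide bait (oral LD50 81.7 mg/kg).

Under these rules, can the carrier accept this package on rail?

Herbicide concentrate: oral LD50 227.9 mg/kg < 300 mg/kg → Category TX (Toxic).
With oral LD50 257.2 mg/kg (< 300 mg/kg), the insecticide concentrate falls in Category TX.
Rodenticide bait: oral LD50 81.7 mg/kg < 300 mg/kg → Category TX (Toxic).
Category TX net quantity: 28.67 kg + (two 13.33 kg packs = 26.66 kg) + (three 8.89 kg packs = 26.67 kg) = 82 kg.
82 kg ≤ 100 kg (rail limit, Category TX) — within limit.

Yes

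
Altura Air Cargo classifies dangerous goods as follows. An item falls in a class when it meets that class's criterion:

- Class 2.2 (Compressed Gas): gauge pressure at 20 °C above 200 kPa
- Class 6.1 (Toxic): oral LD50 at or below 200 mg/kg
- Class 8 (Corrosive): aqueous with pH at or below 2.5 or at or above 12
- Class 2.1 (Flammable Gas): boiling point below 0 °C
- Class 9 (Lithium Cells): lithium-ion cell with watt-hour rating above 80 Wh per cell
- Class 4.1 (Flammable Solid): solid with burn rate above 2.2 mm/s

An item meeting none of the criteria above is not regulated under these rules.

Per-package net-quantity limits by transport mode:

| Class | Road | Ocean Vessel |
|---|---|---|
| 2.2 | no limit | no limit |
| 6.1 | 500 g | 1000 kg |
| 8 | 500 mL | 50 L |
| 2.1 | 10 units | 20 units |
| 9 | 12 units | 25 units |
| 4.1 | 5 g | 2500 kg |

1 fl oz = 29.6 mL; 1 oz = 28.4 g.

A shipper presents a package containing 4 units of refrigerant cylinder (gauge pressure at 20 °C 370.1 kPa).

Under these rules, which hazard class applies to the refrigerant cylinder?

With gauge pressure at 20 °C 370.1 kPa (> 200 kPa), the refrigerant cylinder falls in Class 2.2.

Class 2.2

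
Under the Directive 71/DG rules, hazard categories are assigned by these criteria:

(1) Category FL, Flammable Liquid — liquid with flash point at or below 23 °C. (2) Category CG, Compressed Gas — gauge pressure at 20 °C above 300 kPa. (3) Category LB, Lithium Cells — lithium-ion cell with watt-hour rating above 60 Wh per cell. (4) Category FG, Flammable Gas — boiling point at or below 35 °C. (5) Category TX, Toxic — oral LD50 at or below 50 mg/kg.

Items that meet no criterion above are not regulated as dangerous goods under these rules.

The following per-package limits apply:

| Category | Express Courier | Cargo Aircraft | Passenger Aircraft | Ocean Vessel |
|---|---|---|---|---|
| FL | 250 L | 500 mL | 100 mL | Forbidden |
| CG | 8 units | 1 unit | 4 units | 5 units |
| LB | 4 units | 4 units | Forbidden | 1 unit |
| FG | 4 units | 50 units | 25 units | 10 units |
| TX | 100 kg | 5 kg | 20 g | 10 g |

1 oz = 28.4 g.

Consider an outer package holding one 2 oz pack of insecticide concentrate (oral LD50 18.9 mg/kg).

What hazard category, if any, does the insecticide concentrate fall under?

Category TX

With oral LD50 18.9 mg/kg (≤ 50 mg/kg), the insecticide concentrate falls in Category TX.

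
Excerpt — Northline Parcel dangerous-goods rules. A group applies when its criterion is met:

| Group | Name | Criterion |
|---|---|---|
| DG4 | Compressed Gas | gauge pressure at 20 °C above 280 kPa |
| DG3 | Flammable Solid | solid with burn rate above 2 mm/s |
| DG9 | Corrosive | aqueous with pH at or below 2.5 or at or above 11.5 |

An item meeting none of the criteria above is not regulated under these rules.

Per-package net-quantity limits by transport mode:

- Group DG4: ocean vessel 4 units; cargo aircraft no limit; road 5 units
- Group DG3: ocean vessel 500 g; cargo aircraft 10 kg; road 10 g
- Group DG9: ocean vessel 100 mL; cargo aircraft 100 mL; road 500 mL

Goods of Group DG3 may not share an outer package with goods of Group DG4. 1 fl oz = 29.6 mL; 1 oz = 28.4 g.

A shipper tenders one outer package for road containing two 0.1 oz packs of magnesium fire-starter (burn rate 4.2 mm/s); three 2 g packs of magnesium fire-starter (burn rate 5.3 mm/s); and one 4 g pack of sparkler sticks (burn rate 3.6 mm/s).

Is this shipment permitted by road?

No

The magnesium fire-starter has burn rate 4.2 mm/s, which is > 2 mm/s, so it is Group DG3 (Flammable Solid).
Burn rate 5.3 mm/s meets the Group DG3 criterion (Flammable Solid), so the magnesium fire-starter is Group DG3.
The sparkler sticks have burn rate 3.6 mm/s, which is > 2 mm/s, so they are Group DG3 (Flammable Solid).
Total Group DG3: (two 0.1 oz packs = 5.68 g) + (three 2 g packs = 6 g) + 4 g = 15.68 g.
That exceeds the Group DG3 road limit of 10 g.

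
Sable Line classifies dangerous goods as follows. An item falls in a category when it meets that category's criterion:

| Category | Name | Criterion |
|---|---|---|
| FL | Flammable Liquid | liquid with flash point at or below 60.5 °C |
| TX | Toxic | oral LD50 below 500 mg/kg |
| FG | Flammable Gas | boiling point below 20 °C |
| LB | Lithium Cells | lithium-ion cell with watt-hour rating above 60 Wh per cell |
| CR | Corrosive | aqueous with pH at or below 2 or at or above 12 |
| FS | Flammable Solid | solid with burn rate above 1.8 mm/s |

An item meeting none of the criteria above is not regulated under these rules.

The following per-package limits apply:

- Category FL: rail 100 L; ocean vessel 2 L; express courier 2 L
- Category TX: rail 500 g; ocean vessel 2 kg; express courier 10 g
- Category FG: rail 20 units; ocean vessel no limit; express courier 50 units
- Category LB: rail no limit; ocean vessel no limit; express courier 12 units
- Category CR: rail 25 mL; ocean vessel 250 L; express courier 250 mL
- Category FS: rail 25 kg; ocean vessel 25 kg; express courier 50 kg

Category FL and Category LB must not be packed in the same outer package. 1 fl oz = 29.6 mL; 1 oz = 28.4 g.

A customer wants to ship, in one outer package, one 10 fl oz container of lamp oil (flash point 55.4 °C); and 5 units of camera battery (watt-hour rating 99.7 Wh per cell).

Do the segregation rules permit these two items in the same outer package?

No

With flash point 55.4 °C (≤ 60.5 °C), the lamp oil falls in Category FL.
With watt-hour rating 99.7 Wh per cell (> 60 Wh per cell), the camera battery falls in Category LB.
Category FL and Category LB may not share an outer package.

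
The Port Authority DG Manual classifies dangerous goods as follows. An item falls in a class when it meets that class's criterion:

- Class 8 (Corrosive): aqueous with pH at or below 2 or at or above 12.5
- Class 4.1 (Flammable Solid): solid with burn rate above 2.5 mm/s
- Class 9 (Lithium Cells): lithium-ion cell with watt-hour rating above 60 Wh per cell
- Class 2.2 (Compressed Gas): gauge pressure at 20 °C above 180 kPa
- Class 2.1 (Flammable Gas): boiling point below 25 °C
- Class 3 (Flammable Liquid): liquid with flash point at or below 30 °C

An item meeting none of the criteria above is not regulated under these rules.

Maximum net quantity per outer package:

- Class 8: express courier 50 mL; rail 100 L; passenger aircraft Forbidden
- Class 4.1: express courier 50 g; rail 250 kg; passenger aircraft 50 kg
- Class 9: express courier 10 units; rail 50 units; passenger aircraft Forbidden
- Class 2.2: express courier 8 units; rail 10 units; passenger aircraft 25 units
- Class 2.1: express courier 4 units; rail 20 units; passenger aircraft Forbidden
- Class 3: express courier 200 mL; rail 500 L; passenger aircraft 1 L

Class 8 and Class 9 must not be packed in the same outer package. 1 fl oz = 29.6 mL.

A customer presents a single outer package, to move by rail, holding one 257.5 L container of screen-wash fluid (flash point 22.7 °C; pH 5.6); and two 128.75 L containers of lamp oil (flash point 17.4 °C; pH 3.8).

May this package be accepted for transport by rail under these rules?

The screen-wash fluid has flash point 22.7 °C, which is ≤ 30 °C, so it is Class 3 (Flammable Liquid).
With flash point 17.4 °C (≤ 30 °C), the lamp oil falls in Class 3.
Total Class 3: 257.5 L + (two 128.75 L containers = 257.5 L) = 515 L.
That exceeds the Class 3 rail limit of 500 L.

No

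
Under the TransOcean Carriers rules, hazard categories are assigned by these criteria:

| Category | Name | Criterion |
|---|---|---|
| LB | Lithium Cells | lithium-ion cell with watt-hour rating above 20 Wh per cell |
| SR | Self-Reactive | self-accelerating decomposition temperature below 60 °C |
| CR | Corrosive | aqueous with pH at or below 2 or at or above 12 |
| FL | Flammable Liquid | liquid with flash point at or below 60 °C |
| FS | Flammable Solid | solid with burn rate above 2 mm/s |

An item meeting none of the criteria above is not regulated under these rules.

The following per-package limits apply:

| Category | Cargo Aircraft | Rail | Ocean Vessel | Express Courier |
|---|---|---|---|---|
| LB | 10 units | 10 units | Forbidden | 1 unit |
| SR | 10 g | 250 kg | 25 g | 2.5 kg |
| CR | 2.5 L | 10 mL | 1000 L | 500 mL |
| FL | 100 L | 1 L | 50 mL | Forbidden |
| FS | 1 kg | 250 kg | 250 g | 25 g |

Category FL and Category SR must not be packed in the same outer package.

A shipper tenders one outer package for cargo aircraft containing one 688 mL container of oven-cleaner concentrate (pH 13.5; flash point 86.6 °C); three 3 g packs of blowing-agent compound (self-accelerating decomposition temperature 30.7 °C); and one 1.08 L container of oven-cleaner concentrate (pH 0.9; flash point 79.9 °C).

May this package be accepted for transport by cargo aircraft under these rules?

The oven-cleaner concentrate has pH 13.5, which is ≥ 12, so it is Category CR (Corrosive).
Self-accelerating decomposition temperature 30.7 °C meets the Category SR criterion (Self-Reactive), so the blowing-agent compound is Category SR.
With pH 0.9 (≤ 2), the oven-cleaner concentrate falls in Category CR.
Category CR net quantity: 688 mL + 1.08 L = 1.768 L.
1.768 L is within the cargo aircraft limit of 2.5 L for Category CR.
Category SR quantity: three 3 g packs = 9 g.
9 g ≤ 10 g (cargo aircraft limit, Category SR) — within limit.
The segregation rule (Category FL with Category SR) does not apply to Category CR with Category SR.
Every hazard category is within its cargo aircraft limit and no segregation rule is violated.

Yes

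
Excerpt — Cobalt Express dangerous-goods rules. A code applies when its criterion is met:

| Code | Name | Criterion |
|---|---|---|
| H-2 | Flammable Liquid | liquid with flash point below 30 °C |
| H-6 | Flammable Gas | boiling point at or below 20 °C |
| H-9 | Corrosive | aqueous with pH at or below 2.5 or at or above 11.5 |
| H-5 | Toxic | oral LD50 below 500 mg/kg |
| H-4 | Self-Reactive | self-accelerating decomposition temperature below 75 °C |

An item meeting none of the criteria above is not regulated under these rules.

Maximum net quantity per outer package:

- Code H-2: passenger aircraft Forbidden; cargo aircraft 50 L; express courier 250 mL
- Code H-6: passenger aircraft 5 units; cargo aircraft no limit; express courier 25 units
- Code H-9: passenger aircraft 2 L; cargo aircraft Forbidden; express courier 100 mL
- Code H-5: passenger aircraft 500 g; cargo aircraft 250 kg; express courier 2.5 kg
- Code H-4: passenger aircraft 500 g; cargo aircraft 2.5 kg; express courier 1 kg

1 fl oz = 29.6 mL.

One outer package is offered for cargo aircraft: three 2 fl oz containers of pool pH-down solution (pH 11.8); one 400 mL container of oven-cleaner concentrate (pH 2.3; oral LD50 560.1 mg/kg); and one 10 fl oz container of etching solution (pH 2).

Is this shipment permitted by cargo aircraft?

With pH 11.8 (≥ 11.5), the pool pH-down solution falls in Code H-9.
With pH 2.3 (≤ 2.5), the oven-cleaner concentrate falls in Code H-9.
pH 2 meets the Code H-9 criterion (Corrosive), so the etching solution is Code H-9.
Total Code H-9: (three 2 fl oz containers = 177.6 mL) + 400 mL + (one 10 fl oz container = 296 mL) = 873.6 mL.
Code H-9 is Forbidden by cargo aircraft.

No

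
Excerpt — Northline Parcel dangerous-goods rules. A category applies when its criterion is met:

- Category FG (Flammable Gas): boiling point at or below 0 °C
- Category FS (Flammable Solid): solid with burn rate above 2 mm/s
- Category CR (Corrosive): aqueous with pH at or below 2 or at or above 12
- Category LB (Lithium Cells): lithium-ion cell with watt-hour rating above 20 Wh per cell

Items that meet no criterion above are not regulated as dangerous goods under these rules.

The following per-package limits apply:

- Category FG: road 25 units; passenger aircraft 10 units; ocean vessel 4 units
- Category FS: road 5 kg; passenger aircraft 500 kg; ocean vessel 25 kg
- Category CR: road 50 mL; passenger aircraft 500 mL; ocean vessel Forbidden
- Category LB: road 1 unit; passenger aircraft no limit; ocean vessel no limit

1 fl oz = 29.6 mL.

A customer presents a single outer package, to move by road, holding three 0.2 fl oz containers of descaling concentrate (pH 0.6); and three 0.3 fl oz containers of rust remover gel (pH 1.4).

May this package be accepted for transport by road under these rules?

Yes

The descaling concentrate has pH 0.6, which is ≤ 2, so it is Category CR (Corrosive).
The rust remover gel has pH 1.4, which is ≤ 2, so it is Category CR (Corrosive).
Category CR net quantity: (three 0.2 fl oz containers = 17.76 mL) + (three 0.3 fl oz containers = 26.64 mL) = 44.4 mL.
That is within the Category CR road limit of 50 mL.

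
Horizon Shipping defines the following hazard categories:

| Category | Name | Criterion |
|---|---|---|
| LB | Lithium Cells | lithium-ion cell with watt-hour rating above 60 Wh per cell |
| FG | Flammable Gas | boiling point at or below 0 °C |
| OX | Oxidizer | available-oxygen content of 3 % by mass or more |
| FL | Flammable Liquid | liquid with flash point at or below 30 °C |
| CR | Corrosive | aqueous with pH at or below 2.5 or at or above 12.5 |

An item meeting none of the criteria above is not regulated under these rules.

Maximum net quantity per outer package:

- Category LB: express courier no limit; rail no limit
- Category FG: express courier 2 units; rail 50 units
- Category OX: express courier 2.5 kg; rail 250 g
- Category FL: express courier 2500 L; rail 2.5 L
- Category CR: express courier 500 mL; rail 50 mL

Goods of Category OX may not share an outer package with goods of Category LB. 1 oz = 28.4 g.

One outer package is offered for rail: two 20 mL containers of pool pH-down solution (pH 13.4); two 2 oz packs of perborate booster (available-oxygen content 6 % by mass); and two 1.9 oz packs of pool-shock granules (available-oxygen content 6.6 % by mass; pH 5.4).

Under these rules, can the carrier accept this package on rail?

Pool pH-down solution: pH 13.4 ≥ 12.5 → Category CR (Corrosive).
With available-oxygen content 6 % by mass (≥ 3 % by mass), the perborate booster falls in Category OX.
The pool-shock granules have available-oxygen content 6.6 % by mass, which is ≥ 3 % by mass, so they are Category OX (Oxidizer).
Category OX net quantity: (two 2 oz packs = 113.6 g) + (two 1.9 oz packs = 107.92 g) = 221.52 g.
221.52 g is within the rail limit of 250 g for Category OX.
Category CR quantity: two 20 mL containers = 40 mL.
40 mL is within the rail limit of 50 mL for Category CR.
The segregation rule (Category OX with Category LB) does not apply to Category OX with Category CR.
Every hazard category is within its rail limit and no segregation rule is violated.

Yes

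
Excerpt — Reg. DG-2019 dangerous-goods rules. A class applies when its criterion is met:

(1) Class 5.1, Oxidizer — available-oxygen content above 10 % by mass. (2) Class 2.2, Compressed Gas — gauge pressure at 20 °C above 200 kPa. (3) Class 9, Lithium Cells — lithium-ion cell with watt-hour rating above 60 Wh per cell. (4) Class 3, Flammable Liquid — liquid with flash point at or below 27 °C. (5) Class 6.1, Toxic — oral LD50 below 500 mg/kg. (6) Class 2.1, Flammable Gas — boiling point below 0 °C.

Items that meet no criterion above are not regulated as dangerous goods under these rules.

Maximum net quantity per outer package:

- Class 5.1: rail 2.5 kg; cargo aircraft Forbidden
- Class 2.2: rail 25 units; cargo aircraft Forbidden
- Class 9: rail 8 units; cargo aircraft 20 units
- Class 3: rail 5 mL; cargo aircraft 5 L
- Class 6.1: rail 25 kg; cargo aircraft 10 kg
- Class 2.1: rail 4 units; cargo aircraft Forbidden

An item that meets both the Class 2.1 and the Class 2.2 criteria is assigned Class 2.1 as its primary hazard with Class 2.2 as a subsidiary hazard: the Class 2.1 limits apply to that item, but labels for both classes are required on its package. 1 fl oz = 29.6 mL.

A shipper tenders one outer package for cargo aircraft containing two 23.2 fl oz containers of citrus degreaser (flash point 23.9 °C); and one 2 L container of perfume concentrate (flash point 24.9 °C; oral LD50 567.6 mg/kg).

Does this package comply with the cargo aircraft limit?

Yes

Citrus degreaser: flash point 23.9 °C ≤ 27 °C → Class 3 (Flammable Liquid).
Perfume concentrate: flash point 24.9 °C ≤ 27 °C → Class 3 (Flammable Liquid).
Class 3 net quantity: (two 23.2 fl oz containers = 1373.44 mL) + 2 L = 3373.44 mL.
3373.44 mL ≤ 5 L (cargo aircraft limit, Class 3) — within limit.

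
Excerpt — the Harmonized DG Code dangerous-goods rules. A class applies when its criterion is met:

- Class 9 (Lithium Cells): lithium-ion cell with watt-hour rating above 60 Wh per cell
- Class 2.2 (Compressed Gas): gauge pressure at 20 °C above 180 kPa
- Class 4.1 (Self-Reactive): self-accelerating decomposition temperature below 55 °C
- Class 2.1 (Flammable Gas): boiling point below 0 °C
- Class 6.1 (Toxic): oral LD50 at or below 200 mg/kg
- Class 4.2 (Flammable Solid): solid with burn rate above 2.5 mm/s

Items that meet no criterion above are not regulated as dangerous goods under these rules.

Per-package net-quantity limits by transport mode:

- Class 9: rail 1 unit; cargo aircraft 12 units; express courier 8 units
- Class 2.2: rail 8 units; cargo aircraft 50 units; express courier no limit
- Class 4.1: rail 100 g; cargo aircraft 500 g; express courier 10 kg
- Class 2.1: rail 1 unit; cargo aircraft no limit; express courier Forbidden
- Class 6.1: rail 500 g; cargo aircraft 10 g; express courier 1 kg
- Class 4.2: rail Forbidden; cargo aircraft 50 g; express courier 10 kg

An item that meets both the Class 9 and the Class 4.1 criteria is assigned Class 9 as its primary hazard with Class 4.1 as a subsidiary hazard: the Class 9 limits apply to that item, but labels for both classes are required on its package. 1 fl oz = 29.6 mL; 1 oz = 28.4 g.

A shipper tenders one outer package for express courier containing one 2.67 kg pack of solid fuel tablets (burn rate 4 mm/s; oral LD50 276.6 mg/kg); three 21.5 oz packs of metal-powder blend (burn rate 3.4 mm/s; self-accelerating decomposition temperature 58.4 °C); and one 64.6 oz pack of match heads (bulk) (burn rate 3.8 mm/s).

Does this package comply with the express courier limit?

The solid fuel tablets have burn rate 4 mm/s, which is > 2.5 mm/s, so they are Class 4.2 (Flammable Solid).
The metal-powder blend has burn rate 3.4 mm/s, which is > 2.5 mm/s, so it is Class 4.2 (Flammable Solid).
The match heads (bulk) have burn rate 3.8 mm/s, which is > 2.5 mm/s, so they are Class 4.2 (Flammable Solid).
Total Class 4.2: 2.67 kg + (three 21.5 oz packs = 1831.8 g) + (one 64.6 oz pack = 1834.64 g) = 6336.44 g.
That is within the Class 4.2 express courier limit of 10 kg.

Yes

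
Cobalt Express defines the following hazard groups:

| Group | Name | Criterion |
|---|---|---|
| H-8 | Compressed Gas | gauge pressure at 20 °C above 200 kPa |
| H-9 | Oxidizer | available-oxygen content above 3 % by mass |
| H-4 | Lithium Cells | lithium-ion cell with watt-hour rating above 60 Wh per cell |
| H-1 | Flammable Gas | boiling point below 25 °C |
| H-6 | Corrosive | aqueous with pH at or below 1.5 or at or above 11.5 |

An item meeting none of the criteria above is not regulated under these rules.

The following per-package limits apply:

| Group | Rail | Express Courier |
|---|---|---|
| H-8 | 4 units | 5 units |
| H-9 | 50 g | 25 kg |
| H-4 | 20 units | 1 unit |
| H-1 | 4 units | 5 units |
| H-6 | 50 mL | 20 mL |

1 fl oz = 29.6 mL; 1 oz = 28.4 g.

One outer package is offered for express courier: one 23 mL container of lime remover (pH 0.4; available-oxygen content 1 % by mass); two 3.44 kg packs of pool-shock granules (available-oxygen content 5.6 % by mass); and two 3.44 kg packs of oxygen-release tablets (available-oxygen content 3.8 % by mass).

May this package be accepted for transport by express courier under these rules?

No

pH 0.4 meets the Group H-6 criterion (Corrosive), so the lime remover is Group H-6.
Available-oxygen content 5.6 % by mass meets the Group H-9 criterion (Oxidizer), so the pool-shock granules are Group H-9.
Oxygen-release tablets: available-oxygen content 3.8 % by mass > 3 % by mass → Group H-9 (Oxidizer).
Group H-9 net quantity: (two 3.44 kg packs = 6.88 kg) + (two 3.44 kg packs = 6.88 kg) = 13.76 kg.
13.76 kg ≤ 25 kg (express courier limit, Group H-9) — within limit.
Group H-6 quantity: 23 mL.
23 mL exceeds the express courier limit of 20 mL for Group H-6.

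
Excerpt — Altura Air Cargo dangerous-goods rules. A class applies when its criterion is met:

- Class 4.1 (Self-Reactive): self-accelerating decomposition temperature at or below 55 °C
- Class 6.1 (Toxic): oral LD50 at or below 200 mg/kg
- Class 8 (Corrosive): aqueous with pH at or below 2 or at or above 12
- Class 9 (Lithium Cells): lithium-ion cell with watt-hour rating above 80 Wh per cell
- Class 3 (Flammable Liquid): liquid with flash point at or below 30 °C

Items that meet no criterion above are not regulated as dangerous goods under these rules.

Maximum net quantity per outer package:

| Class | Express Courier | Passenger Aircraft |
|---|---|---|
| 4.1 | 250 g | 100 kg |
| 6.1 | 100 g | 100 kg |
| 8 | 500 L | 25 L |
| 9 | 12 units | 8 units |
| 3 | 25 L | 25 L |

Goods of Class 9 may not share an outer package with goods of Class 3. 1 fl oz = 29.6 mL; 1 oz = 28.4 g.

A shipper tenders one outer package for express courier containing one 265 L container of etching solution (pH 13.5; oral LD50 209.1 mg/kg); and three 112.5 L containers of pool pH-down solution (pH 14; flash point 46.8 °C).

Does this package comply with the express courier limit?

No

Etching solution: pH 13.5 ≥ 12 → Class 8 (Corrosive).
Pool pH-down solution: pH 14 ≥ 12 → Class 8 (Corrosive).
Class 8 net quantity: 265 L + (three 112.5 L containers = 337.5 L) = 602.5 L.
602.5 L exceeds the express courier limit of 500 L for Class 8.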